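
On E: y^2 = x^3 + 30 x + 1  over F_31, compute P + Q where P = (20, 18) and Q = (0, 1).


P != Q, so use the chord formula.
s = (y2 - y1) / (x2 - x1) = (14) / (11) mod 31 = 21
x3 = s^2 - x1 - x2 mod 31 = 21^2 - 20 - 0 = 18
y3 = s (x1 - x3) - y1 mod 31 = 21 * (20 - 18) - 18 = 24

P + Q = (18, 24)


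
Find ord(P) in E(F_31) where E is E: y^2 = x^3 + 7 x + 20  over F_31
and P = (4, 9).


Compute successive multiples of P until we hit O:
  1P = (4, 9)
  2P = (11, 23)
  3P = (20, 21)
  4P = (25, 14)
  5P = (10, 25)
  6P = (0, 12)
  7P = (14, 14)
  8P = (21, 29)
  ... (continuing to 30P)
  30P = O

ord(P) = 30


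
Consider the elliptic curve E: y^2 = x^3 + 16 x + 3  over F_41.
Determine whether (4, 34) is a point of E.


Check whether y^2 = x^3 + 16 x + 3 (mod 41) for (x, y) = (4, 34).
LHS: y^2 = 34^2 mod 41 = 8
RHS: x^3 + 16 x + 3 = 4^3 + 16*4 + 3 mod 41 = 8
LHS = RHS

Yes, on the curve


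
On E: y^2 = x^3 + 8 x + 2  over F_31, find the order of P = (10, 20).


Compute successive multiples of P until we hit O:
  1P = (10, 20)
  2P = (21, 10)
  3P = (8, 12)
  4P = (29, 28)
  5P = (20, 28)
  6P = (19, 10)
  7P = (4, 25)
  8P = (22, 21)
  ... (continuing to 31P)
  31P = O

ord(P) = 31


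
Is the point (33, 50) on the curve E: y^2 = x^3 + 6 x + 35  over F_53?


Check whether y^2 = x^3 + 6 x + 35 (mod 53) for (x, y) = (33, 50).
LHS: y^2 = 50^2 mod 53 = 9
RHS: x^3 + 6 x + 35 = 33^3 + 6*33 + 35 mod 53 = 24
LHS != RHS

No, not on the curve


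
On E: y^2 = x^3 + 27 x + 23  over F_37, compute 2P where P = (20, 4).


Doubling: s = (3 x1^2 + a) / (2 y1)
s = (3*20^2 + 27) / (2*4) mod 37 = 10
x3 = s^2 - 2 x1 mod 37 = 10^2 - 2*20 = 23
y3 = s (x1 - x3) - y1 mod 37 = 10 * (20 - 23) - 4 = 3

2P = (23, 3)


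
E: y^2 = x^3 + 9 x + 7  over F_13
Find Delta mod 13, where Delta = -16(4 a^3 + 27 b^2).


4 a^3 + 27 b^2 = 4*9^3 + 27*7^2 = 2916 + 1323 = 4239
Delta = -16 * (4239) = -67824
Delta mod 13 = 10

Delta = 10 (mod 13)


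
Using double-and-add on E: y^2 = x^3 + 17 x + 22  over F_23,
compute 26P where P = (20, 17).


k = 26 = 11010_2 (binary, LSB first: 01011)
Double-and-add from P = (20, 17):
  bit 0 = 0: acc unchanged = O
  bit 1 = 1: acc = O + (22, 21) = (22, 21)
  bit 2 = 0: acc unchanged = (22, 21)
  bit 3 = 1: acc = (22, 21) + (21, 16) = (5, 18)
  bit 4 = 1: acc = (5, 18) + (7, 1) = (20, 6)

26P = (20, 6)


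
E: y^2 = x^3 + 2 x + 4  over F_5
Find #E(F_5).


For each x in F_5, count y with y^2 = x^3 + 2 x + 4 mod 5:
  x = 0: RHS = 4, y in [2, 3]  -> 2 point(s)
  x = 2: RHS = 1, y in [1, 4]  -> 2 point(s)
  x = 4: RHS = 1, y in [1, 4]  -> 2 point(s)
Affine points: 6. Add the point at infinity: total = 7.

#E(F_5) = 7


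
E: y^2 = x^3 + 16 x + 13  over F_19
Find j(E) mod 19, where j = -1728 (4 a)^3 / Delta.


Delta = -16(4 a^3 + 27 b^2) mod 19 = 8
-1728 * (4 a)^3 = -1728 * (4*16)^3 mod 19 = 1
j = 1 * 8^(-1) mod 19 = 12

j = 12 (mod 19)


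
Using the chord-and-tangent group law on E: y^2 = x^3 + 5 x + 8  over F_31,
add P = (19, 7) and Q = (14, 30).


P != Q, so use the chord formula.
s = (y2 - y1) / (x2 - x1) = (23) / (26) mod 31 = 14
x3 = s^2 - x1 - x2 mod 31 = 14^2 - 19 - 14 = 8
y3 = s (x1 - x3) - y1 mod 31 = 14 * (19 - 8) - 7 = 23

P + Q = (8, 23)


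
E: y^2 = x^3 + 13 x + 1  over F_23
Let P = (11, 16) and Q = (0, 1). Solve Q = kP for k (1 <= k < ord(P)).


Enumerate multiples of P until we hit Q = (0, 1):
  1P = (11, 16)
  2P = (14, 12)
  3P = (10, 21)
  4P = (4, 18)
  5P = (17, 12)
  6P = (21, 6)
  7P = (15, 11)
  8P = (0, 22)
  9P = (18, 15)
  10P = (2, 9)
  11P = (16, 21)
  12P = (20, 21)
  13P = (19, 0)
  14P = (20, 2)
  15P = (16, 2)
  16P = (2, 14)
  17P = (18, 8)
  18P = (0, 1)
Match found at i = 18.

k = 18


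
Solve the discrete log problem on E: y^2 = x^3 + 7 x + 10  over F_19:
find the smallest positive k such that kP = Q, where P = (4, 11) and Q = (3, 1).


Enumerate multiples of P until we hit Q = (3, 1):
  1P = (4, 11)
  2P = (3, 1)
Match found at i = 2.

k = 2


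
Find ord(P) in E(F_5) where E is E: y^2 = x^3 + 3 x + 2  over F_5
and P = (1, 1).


Compute successive multiples of P until we hit O:
  1P = (1, 1)
  2P = (2, 1)
  3P = (2, 4)
  4P = (1, 4)
  5P = O

ord(P) = 5


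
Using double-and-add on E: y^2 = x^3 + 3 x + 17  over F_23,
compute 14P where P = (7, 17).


k = 14 = 1110_2 (binary, LSB first: 0111)
Double-and-add from P = (7, 17):
  bit 0 = 0: acc unchanged = O
  bit 1 = 1: acc = O + (10, 9) = (10, 9)
  bit 2 = 1: acc = (10, 9) + (11, 1) = (20, 2)
  bit 3 = 1: acc = (20, 2) + (2, 13) = (4, 1)

14P = (4, 1)


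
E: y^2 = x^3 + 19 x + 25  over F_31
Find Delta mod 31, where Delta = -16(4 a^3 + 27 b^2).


4 a^3 + 27 b^2 = 4*19^3 + 27*25^2 = 27436 + 16875 = 44311
Delta = -16 * (44311) = -708976
Delta mod 31 = 25

Delta = 25 (mod 31)


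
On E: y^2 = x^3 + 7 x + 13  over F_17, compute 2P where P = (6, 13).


Doubling: s = (3 x1^2 + a) / (2 y1)
s = (3*6^2 + 7) / (2*13) mod 17 = 9
x3 = s^2 - 2 x1 mod 17 = 9^2 - 2*6 = 1
y3 = s (x1 - x3) - y1 mod 17 = 9 * (6 - 1) - 13 = 15

2P = (1, 15)


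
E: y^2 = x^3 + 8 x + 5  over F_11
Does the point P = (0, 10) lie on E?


Check whether y^2 = x^3 + 8 x + 5 (mod 11) for (x, y) = (0, 10).
LHS: y^2 = 10^2 mod 11 = 1
RHS: x^3 + 8 x + 5 = 0^3 + 8*0 + 5 mod 11 = 5
LHS != RHS

No, not on the curve


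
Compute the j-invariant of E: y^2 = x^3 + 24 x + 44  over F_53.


Delta = -16(4 a^3 + 27 b^2) mod 53 = 34
-1728 * (4 a)^3 = -1728 * (4*24)^3 mod 53 = 41
j = 41 * 34^(-1) mod 53 = 9

j = 9 (mod 53)


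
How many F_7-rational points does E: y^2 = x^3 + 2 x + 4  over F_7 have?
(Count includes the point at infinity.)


For each x in F_7, count y with y^2 = x^3 + 2 x + 4 mod 7:
  x = 0: RHS = 4, y in [2, 5]  -> 2 point(s)
  x = 1: RHS = 0, y in [0]  -> 1 point(s)
  x = 2: RHS = 2, y in [3, 4]  -> 2 point(s)
  x = 3: RHS = 2, y in [3, 4]  -> 2 point(s)
  x = 6: RHS = 1, y in [1, 6]  -> 2 point(s)
Affine points: 9. Add the point at infinity: total = 10.

#E(F_7) = 10


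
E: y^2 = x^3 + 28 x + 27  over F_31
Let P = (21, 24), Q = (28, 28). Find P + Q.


P != Q, so use the chord formula.
s = (y2 - y1) / (x2 - x1) = (4) / (7) mod 31 = 5
x3 = s^2 - x1 - x2 mod 31 = 5^2 - 21 - 28 = 7
y3 = s (x1 - x3) - y1 mod 31 = 5 * (21 - 7) - 24 = 15

P + Q = (7, 15)


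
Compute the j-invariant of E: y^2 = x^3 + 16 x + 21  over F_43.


Delta = -16(4 a^3 + 27 b^2) mod 43 = 5
-1728 * (4 a)^3 = -1728 * (4*16)^3 mod 43 = 1
j = 1 * 5^(-1) mod 43 = 26

j = 26 (mod 43)


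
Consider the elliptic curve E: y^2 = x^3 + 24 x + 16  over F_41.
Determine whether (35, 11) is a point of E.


Check whether y^2 = x^3 + 24 x + 16 (mod 41) for (x, y) = (35, 11).
LHS: y^2 = 11^2 mod 41 = 39
RHS: x^3 + 24 x + 16 = 35^3 + 24*35 + 16 mod 41 = 25
LHS != RHS

No, not on the curve


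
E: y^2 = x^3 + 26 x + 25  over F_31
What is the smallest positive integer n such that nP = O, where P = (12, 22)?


Compute successive multiples of P until we hit O:
  1P = (12, 22)
  2P = (26, 7)
  3P = (0, 5)
  4P = (4, 10)
  5P = (25, 5)
  6P = (8, 30)
  7P = (15, 15)
  8P = (6, 26)
  ... (continuing to 34P)
  34P = O

ord(P) = 34


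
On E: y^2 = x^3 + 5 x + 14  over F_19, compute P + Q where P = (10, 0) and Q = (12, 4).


P != Q, so use the chord formula.
s = (y2 - y1) / (x2 - x1) = (4) / (2) mod 19 = 2
x3 = s^2 - x1 - x2 mod 19 = 2^2 - 10 - 12 = 1
y3 = s (x1 - x3) - y1 mod 19 = 2 * (10 - 1) - 0 = 18

P + Q = (1, 18)


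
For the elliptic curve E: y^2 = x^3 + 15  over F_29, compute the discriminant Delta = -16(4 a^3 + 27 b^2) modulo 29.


4 a^3 + 27 b^2 = 4*0^3 + 27*15^2 = 0 + 6075 = 6075
Delta = -16 * (6075) = -97200
Delta mod 29 = 8

Delta = 8 (mod 29)


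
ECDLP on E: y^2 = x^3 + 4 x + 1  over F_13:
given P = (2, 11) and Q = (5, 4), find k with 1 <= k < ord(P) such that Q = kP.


Enumerate multiples of P until we hit Q = (5, 4):
  1P = (2, 11)
  2P = (12, 3)
  3P = (9, 5)
  4P = (3, 1)
  5P = (4, 9)
  6P = (8, 8)
  7P = (0, 1)
  8P = (10, 1)
  9P = (5, 9)
  10P = (5, 4)
Match found at i = 10.

k = 10


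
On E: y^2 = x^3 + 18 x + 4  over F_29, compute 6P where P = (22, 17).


k = 6 = 110_2 (binary, LSB first: 011)
Double-and-add from P = (22, 17):
  bit 0 = 0: acc unchanged = O
  bit 1 = 1: acc = O + (1, 9) = (1, 9)
  bit 2 = 1: acc = (1, 9) + (5, 25) = (10, 13)

6P = (10, 13)


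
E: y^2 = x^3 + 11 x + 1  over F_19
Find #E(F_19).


For each x in F_19, count y with y^2 = x^3 + 11 x + 1 mod 19:
  x = 0: RHS = 1, y in [1, 18]  -> 2 point(s)
  x = 3: RHS = 4, y in [2, 17]  -> 2 point(s)
  x = 6: RHS = 17, y in [6, 13]  -> 2 point(s)
  x = 10: RHS = 9, y in [3, 16]  -> 2 point(s)
  x = 11: RHS = 9, y in [3, 16]  -> 2 point(s)
  x = 13: RHS = 4, y in [2, 17]  -> 2 point(s)
  x = 14: RHS = 11, y in [7, 12]  -> 2 point(s)
  x = 15: RHS = 7, y in [8, 11]  -> 2 point(s)
  x = 16: RHS = 17, y in [6, 13]  -> 2 point(s)
  x = 17: RHS = 9, y in [3, 16]  -> 2 point(s)
Affine points: 20. Add the point at infinity: total = 21.

#E(F_19) = 21


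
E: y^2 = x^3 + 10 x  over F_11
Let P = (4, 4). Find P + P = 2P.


Doubling: s = (3 x1^2 + a) / (2 y1)
s = (3*4^2 + 10) / (2*4) mod 11 = 10
x3 = s^2 - 2 x1 mod 11 = 10^2 - 2*4 = 4
y3 = s (x1 - x3) - y1 mod 11 = 10 * (4 - 4) - 4 = 7

2P = (4, 7)


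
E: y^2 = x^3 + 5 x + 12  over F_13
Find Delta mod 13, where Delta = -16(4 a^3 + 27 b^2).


4 a^3 + 27 b^2 = 4*5^3 + 27*12^2 = 500 + 3888 = 4388
Delta = -16 * (4388) = -70208
Delta mod 13 = 5

Delta = 5 (mod 13)


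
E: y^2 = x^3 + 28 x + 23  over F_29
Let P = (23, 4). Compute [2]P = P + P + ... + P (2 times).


k = 2 = 10_2 (binary, LSB first: 01)
Double-and-add from P = (23, 4):
  bit 0 = 0: acc unchanged = O
  bit 1 = 1: acc = O + (11, 26) = (11, 26)

2P = (11, 26)


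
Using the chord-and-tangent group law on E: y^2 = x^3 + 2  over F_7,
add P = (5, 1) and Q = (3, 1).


P != Q, so use the chord formula.
s = (y2 - y1) / (x2 - x1) = (0) / (5) mod 7 = 0
x3 = s^2 - x1 - x2 mod 7 = 0^2 - 5 - 3 = 6
y3 = s (x1 - x3) - y1 mod 7 = 0 * (5 - 6) - 1 = 6

P + Q = (6, 6)


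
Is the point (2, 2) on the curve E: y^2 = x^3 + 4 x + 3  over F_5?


Check whether y^2 = x^3 + 4 x + 3 (mod 5) for (x, y) = (2, 2).
LHS: y^2 = 2^2 mod 5 = 4
RHS: x^3 + 4 x + 3 = 2^3 + 4*2 + 3 mod 5 = 4
LHS = RHS

Yes, on the curve


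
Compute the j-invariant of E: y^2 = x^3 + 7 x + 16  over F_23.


Delta = -16(4 a^3 + 27 b^2) mod 23 = 5
-1728 * (4 a)^3 = -1728 * (4*7)^3 mod 23 = 16
j = 16 * 5^(-1) mod 23 = 17

j = 17 (mod 23)


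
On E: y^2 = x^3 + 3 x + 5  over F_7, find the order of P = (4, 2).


Compute successive multiples of P until we hit O:
  1P = (4, 2)
  2P = (1, 3)
  3P = (6, 1)
  4P = (6, 6)
  5P = (1, 4)
  6P = (4, 5)
  7P = O

ord(P) = 7


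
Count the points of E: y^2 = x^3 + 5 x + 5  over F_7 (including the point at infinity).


For each x in F_7, count y with y^2 = x^3 + 5 x + 5 mod 7:
  x = 1: RHS = 4, y in [2, 5]  -> 2 point(s)
  x = 2: RHS = 2, y in [3, 4]  -> 2 point(s)
  x = 5: RHS = 1, y in [1, 6]  -> 2 point(s)
Affine points: 6. Add the point at infinity: total = 7.

#E(F_7) = 7


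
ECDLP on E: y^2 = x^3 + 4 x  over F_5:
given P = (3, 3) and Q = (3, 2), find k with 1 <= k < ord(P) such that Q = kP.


Enumerate multiples of P until we hit Q = (3, 2):
  1P = (3, 3)
  2P = (0, 0)
  3P = (3, 2)
Match found at i = 3.

k = 3


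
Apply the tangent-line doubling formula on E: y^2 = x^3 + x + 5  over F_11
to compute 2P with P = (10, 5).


Doubling: s = (3 x1^2 + a) / (2 y1)
s = (3*10^2 + 1) / (2*5) mod 11 = 7
x3 = s^2 - 2 x1 mod 11 = 7^2 - 2*10 = 7
y3 = s (x1 - x3) - y1 mod 11 = 7 * (10 - 7) - 5 = 5

2P = (7, 5)


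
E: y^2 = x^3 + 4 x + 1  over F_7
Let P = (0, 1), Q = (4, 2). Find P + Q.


P != Q, so use the chord formula.
s = (y2 - y1) / (x2 - x1) = (1) / (4) mod 7 = 2
x3 = s^2 - x1 - x2 mod 7 = 2^2 - 0 - 4 = 0
y3 = s (x1 - x3) - y1 mod 7 = 2 * (0 - 0) - 1 = 6

P + Q = (0, 6)


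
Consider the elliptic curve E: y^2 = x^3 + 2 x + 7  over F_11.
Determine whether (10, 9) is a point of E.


Check whether y^2 = x^3 + 2 x + 7 (mod 11) for (x, y) = (10, 9).
LHS: y^2 = 9^2 mod 11 = 4
RHS: x^3 + 2 x + 7 = 10^3 + 2*10 + 7 mod 11 = 4
LHS = RHS

Yes, on the curve


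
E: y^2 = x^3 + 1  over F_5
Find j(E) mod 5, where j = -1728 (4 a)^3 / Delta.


Delta = -16(4 a^3 + 27 b^2) mod 5 = 3
-1728 * (4 a)^3 = -1728 * (4*0)^3 mod 5 = 0
j = 0 * 3^(-1) mod 5 = 0

j = 0 (mod 5)


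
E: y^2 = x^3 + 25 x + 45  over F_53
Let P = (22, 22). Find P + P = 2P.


Doubling: s = (3 x1^2 + a) / (2 y1)
s = (3*22^2 + 25) / (2*22) mod 53 = 42
x3 = s^2 - 2 x1 mod 53 = 42^2 - 2*22 = 24
y3 = s (x1 - x3) - y1 mod 53 = 42 * (22 - 24) - 22 = 0

2P = (24, 0)


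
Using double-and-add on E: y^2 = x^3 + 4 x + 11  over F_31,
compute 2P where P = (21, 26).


k = 2 = 10_2 (binary, LSB first: 01)
Double-and-add from P = (21, 26):
  bit 0 = 0: acc unchanged = O
  bit 1 = 1: acc = O + (3, 22) = (3, 22)

2P = (3, 22)


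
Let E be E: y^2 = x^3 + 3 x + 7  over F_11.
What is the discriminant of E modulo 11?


4 a^3 + 27 b^2 = 4*3^3 + 27*7^2 = 108 + 1323 = 1431
Delta = -16 * (1431) = -22896
Delta mod 11 = 6

Delta = 6 (mod 11)


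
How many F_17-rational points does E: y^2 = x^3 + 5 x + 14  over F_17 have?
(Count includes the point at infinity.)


For each x in F_17, count y with y^2 = x^3 + 5 x + 14 mod 17:
  x = 2: RHS = 15, y in [7, 10]  -> 2 point(s)
  x = 4: RHS = 13, y in [8, 9]  -> 2 point(s)
  x = 7: RHS = 1, y in [1, 16]  -> 2 point(s)
  x = 12: RHS = 0, y in [0]  -> 1 point(s)
  x = 13: RHS = 15, y in [7, 10]  -> 2 point(s)
  x = 15: RHS = 13, y in [8, 9]  -> 2 point(s)
  x = 16: RHS = 8, y in [5, 12]  -> 2 point(s)
Affine points: 13. Add the point at infinity: total = 14.

#E(F_17) = 14


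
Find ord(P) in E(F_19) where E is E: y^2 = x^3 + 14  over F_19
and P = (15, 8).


Compute successive multiples of P until we hit O:
  1P = (15, 8)
  2P = (17, 5)
  3P = (13, 8)
  4P = (10, 11)
  5P = (5, 5)
  6P = (16, 5)
  7P = (16, 14)
  8P = (5, 14)
  ... (continuing to 13P)
  13P = O

ord(P) = 13


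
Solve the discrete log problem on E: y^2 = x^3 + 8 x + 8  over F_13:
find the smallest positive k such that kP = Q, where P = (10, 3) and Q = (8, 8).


Enumerate multiples of P until we hit Q = (8, 8):
  1P = (10, 3)
  2P = (5, 11)
  3P = (12, 8)
  4P = (7, 11)
  5P = (6, 8)
  6P = (1, 2)
  7P = (11, 7)
  8P = (8, 5)
  9P = (9, 9)
  10P = (4, 0)
  11P = (9, 4)
  12P = (8, 8)
Match found at i = 12.

k = 12


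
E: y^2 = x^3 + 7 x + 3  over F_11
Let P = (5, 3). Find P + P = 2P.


Doubling: s = (3 x1^2 + a) / (2 y1)
s = (3*5^2 + 7) / (2*3) mod 11 = 10
x3 = s^2 - 2 x1 mod 11 = 10^2 - 2*5 = 2
y3 = s (x1 - x3) - y1 mod 11 = 10 * (5 - 2) - 3 = 5

2P = (2, 5)


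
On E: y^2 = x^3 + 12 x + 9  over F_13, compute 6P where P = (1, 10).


k = 6 = 110_2 (binary, LSB first: 011)
Double-and-add from P = (1, 10):
  bit 0 = 0: acc unchanged = O
  bit 1 = 1: acc = O + (1, 3) = (1, 3)
  bit 2 = 1: acc = (1, 3) + (1, 10) = O

6P = O


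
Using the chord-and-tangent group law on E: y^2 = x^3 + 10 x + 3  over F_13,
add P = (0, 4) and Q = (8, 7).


P != Q, so use the chord formula.
s = (y2 - y1) / (x2 - x1) = (3) / (8) mod 13 = 2
x3 = s^2 - x1 - x2 mod 13 = 2^2 - 0 - 8 = 9
y3 = s (x1 - x3) - y1 mod 13 = 2 * (0 - 9) - 4 = 4

P + Q = (9, 4)


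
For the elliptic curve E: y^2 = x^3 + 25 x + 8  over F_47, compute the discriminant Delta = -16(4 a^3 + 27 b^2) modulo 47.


4 a^3 + 27 b^2 = 4*25^3 + 27*8^2 = 62500 + 1728 = 64228
Delta = -16 * (64228) = -1027648
Delta mod 47 = 7

Delta = 7 (mod 47)


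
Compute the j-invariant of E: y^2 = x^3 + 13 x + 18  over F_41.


Delta = -16(4 a^3 + 27 b^2) mod 41 = 28
-1728 * (4 a)^3 = -1728 * (4*13)^3 mod 41 = 9
j = 9 * 28^(-1) mod 41 = 34

j = 34 (mod 41)


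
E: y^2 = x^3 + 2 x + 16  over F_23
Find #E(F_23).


For each x in F_23, count y with y^2 = x^3 + 2 x + 16 mod 23:
  x = 0: RHS = 16, y in [4, 19]  -> 2 point(s)
  x = 3: RHS = 3, y in [7, 16]  -> 2 point(s)
  x = 5: RHS = 13, y in [6, 17]  -> 2 point(s)
  x = 9: RHS = 4, y in [2, 21]  -> 2 point(s)
  x = 10: RHS = 1, y in [1, 22]  -> 2 point(s)
  x = 11: RHS = 12, y in [9, 14]  -> 2 point(s)
  x = 13: RHS = 8, y in [10, 13]  -> 2 point(s)
  x = 16: RHS = 4, y in [2, 21]  -> 2 point(s)
  x = 17: RHS = 18, y in [8, 15]  -> 2 point(s)
  x = 19: RHS = 13, y in [6, 17]  -> 2 point(s)
  x = 20: RHS = 6, y in [11, 12]  -> 2 point(s)
  x = 21: RHS = 4, y in [2, 21]  -> 2 point(s)
  x = 22: RHS = 13, y in [6, 17]  -> 2 point(s)
Affine points: 26. Add the point at infinity: total = 27.

#E(F_23) = 27


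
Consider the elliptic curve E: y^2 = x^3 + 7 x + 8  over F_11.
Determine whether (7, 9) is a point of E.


Check whether y^2 = x^3 + 7 x + 8 (mod 11) for (x, y) = (7, 9).
LHS: y^2 = 9^2 mod 11 = 4
RHS: x^3 + 7 x + 8 = 7^3 + 7*7 + 8 mod 11 = 4
LHS = RHS

Yes, on the curve


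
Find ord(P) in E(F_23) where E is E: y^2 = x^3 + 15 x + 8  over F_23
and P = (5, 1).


Compute successive multiples of P until we hit O:
  1P = (5, 1)
  2P = (14, 8)
  3P = (10, 13)
  4P = (11, 3)
  5P = (2, 0)
  6P = (11, 20)
  7P = (10, 10)
  8P = (14, 15)
  ... (continuing to 10P)
  10P = O

ord(P) = 10


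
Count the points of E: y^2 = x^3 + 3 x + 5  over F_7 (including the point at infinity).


For each x in F_7, count y with y^2 = x^3 + 3 x + 5 mod 7:
  x = 1: RHS = 2, y in [3, 4]  -> 2 point(s)
  x = 4: RHS = 4, y in [2, 5]  -> 2 point(s)
  x = 6: RHS = 1, y in [1, 6]  -> 2 point(s)
Affine points: 6. Add the point at infinity: total = 7.

#E(F_7) = 7


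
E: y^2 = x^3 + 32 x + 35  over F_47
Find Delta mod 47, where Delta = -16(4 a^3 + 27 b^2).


4 a^3 + 27 b^2 = 4*32^3 + 27*35^2 = 131072 + 33075 = 164147
Delta = -16 * (164147) = -2626352
Delta mod 47 = 8

Delta = 8 (mod 47)


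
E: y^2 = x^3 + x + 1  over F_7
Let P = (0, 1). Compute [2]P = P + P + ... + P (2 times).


k = 2 = 10_2 (binary, LSB first: 01)
Double-and-add from P = (0, 1):
  bit 0 = 0: acc unchanged = O
  bit 1 = 1: acc = O + (2, 5) = (2, 5)

2P = (2, 5)


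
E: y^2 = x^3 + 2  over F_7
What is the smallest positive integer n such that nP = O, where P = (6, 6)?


Compute successive multiples of P until we hit O:
  1P = (6, 6)
  2P = (6, 1)
  3P = O

ord(P) = 3


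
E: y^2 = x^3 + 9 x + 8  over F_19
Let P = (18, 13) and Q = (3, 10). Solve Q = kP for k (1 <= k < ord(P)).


Enumerate multiples of P until we hit Q = (3, 10):
  1P = (18, 13)
  2P = (3, 10)
Match found at i = 2.

k = 2


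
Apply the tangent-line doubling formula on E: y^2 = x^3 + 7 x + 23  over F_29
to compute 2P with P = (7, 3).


Doubling: s = (3 x1^2 + a) / (2 y1)
s = (3*7^2 + 7) / (2*3) mod 29 = 16
x3 = s^2 - 2 x1 mod 29 = 16^2 - 2*7 = 10
y3 = s (x1 - x3) - y1 mod 29 = 16 * (7 - 10) - 3 = 7

2P = (10, 7)


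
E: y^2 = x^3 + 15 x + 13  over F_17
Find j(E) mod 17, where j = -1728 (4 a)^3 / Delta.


Delta = -16(4 a^3 + 27 b^2) mod 17 = 9
-1728 * (4 a)^3 = -1728 * (4*15)^3 mod 17 = 5
j = 5 * 9^(-1) mod 17 = 10

j = 10 (mod 17)


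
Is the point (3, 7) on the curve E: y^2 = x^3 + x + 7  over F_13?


Check whether y^2 = x^3 + 1 x + 7 (mod 13) for (x, y) = (3, 7).
LHS: y^2 = 7^2 mod 13 = 10
RHS: x^3 + 1 x + 7 = 3^3 + 1*3 + 7 mod 13 = 11
LHS != RHS

No, not on the curve


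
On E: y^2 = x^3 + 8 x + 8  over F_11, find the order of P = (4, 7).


Compute successive multiples of P until we hit O:
  1P = (4, 7)
  2P = (8, 10)
  3P = (3, 2)
  4P = (7, 0)
  5P = (3, 9)
  6P = (8, 1)
  7P = (4, 4)
  8P = O

ord(P) = 8


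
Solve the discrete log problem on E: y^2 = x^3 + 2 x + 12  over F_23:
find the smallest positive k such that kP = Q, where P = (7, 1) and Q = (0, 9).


Enumerate multiples of P until we hit Q = (0, 9):
  1P = (7, 1)
  2P = (22, 20)
  3P = (0, 14)
  4P = (11, 13)
  5P = (14, 1)
  6P = (2, 22)
  7P = (16, 0)
  8P = (2, 1)
  9P = (14, 22)
  10P = (11, 10)
  11P = (0, 9)
Match found at i = 11.

k = 11


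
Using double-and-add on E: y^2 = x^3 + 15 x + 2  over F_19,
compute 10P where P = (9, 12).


k = 10 = 1010_2 (binary, LSB first: 0101)
Double-and-add from P = (9, 12):
  bit 0 = 0: acc unchanged = O
  bit 1 = 1: acc = O + (18, 10) = (18, 10)
  bit 2 = 0: acc unchanged = (18, 10)
  bit 3 = 1: acc = (18, 10) + (11, 15) = (13, 0)

10P = (13, 0)


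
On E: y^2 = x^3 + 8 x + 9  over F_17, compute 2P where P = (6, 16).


Doubling: s = (3 x1^2 + a) / (2 y1)
s = (3*6^2 + 8) / (2*16) mod 17 = 10
x3 = s^2 - 2 x1 mod 17 = 10^2 - 2*6 = 3
y3 = s (x1 - x3) - y1 mod 17 = 10 * (6 - 3) - 16 = 14

2P = (3, 14)


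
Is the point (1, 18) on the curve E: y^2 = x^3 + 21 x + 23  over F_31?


Check whether y^2 = x^3 + 21 x + 23 (mod 31) for (x, y) = (1, 18).
LHS: y^2 = 18^2 mod 31 = 14
RHS: x^3 + 21 x + 23 = 1^3 + 21*1 + 23 mod 31 = 14
LHS = RHS

Yes, on the curve


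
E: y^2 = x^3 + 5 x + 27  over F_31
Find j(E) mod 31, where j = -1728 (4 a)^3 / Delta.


Delta = -16(4 a^3 + 27 b^2) mod 31 = 30
-1728 * (4 a)^3 = -1728 * (4*5)^3 mod 31 = 16
j = 16 * 30^(-1) mod 31 = 15

j = 15 (mod 31)


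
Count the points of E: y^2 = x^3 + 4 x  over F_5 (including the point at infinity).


For each x in F_5, count y with y^2 = x^3 + 4 x + 0 mod 5:
  x = 0: RHS = 0, y in [0]  -> 1 point(s)
  x = 1: RHS = 0, y in [0]  -> 1 point(s)
  x = 2: RHS = 1, y in [1, 4]  -> 2 point(s)
  x = 3: RHS = 4, y in [2, 3]  -> 2 point(s)
  x = 4: RHS = 0, y in [0]  -> 1 point(s)
Affine points: 7. Add the point at infinity: total = 8.

#E(F_5) = 8


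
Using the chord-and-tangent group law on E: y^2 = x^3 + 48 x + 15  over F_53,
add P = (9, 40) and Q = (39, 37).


P != Q, so use the chord formula.
s = (y2 - y1) / (x2 - x1) = (50) / (30) mod 53 = 37
x3 = s^2 - x1 - x2 mod 53 = 37^2 - 9 - 39 = 49
y3 = s (x1 - x3) - y1 mod 53 = 37 * (9 - 49) - 40 = 17

P + Q = (49, 17)


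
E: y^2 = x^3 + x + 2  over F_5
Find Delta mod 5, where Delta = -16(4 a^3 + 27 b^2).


4 a^3 + 27 b^2 = 4*1^3 + 27*2^2 = 4 + 108 = 112
Delta = -16 * (112) = -1792
Delta mod 5 = 3

Delta = 3 (mod 5)


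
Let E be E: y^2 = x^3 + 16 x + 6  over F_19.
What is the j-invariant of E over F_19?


Delta = -16(4 a^3 + 27 b^2) mod 19 = 8
-1728 * (4 a)^3 = -1728 * (4*16)^3 mod 19 = 1
j = 1 * 8^(-1) mod 19 = 12

j = 12 (mod 19)


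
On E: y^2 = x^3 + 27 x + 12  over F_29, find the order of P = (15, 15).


Compute successive multiples of P until we hit O:
  1P = (15, 15)
  2P = (6, 10)
  3P = (28, 10)
  4P = (10, 21)
  5P = (24, 19)
  6P = (26, 22)
  7P = (21, 26)
  8P = (2, 4)
  ... (continuing to 27P)
  27P = O

ord(P) = 27


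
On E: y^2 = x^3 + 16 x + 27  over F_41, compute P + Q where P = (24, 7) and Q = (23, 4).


P != Q, so use the chord formula.
s = (y2 - y1) / (x2 - x1) = (38) / (40) mod 41 = 3
x3 = s^2 - x1 - x2 mod 41 = 3^2 - 24 - 23 = 3
y3 = s (x1 - x3) - y1 mod 41 = 3 * (24 - 3) - 7 = 15

P + Q = (3, 15)


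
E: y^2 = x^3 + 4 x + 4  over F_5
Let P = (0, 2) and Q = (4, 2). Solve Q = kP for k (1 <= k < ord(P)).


Enumerate multiples of P until we hit Q = (4, 2):
  1P = (0, 2)
  2P = (1, 2)
  3P = (4, 3)
  4P = (2, 0)
  5P = (4, 2)
Match found at i = 5.

k = 5


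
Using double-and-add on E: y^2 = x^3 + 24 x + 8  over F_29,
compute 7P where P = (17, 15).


k = 7 = 111_2 (binary, LSB first: 111)
Double-and-add from P = (17, 15):
  bit 0 = 1: acc = O + (17, 15) = (17, 15)
  bit 1 = 1: acc = (17, 15) + (1, 2) = (12, 9)
  bit 2 = 1: acc = (12, 9) + (20, 22) = (1, 27)

7P = (1, 27)


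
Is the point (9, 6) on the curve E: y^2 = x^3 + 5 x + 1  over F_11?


Check whether y^2 = x^3 + 5 x + 1 (mod 11) for (x, y) = (9, 6).
LHS: y^2 = 6^2 mod 11 = 3
RHS: x^3 + 5 x + 1 = 9^3 + 5*9 + 1 mod 11 = 5
LHS != RHS

No, not on the curve


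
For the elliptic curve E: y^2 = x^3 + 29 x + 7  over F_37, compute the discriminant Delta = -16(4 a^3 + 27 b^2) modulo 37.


4 a^3 + 27 b^2 = 4*29^3 + 27*7^2 = 97556 + 1323 = 98879
Delta = -16 * (98879) = -1582064
Delta mod 37 = 19

Delta = 19 (mod 37)


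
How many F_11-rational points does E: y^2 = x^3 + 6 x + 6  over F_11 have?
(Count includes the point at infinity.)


For each x in F_11, count y with y^2 = x^3 + 6 x + 6 mod 11:
  x = 2: RHS = 4, y in [2, 9]  -> 2 point(s)
  x = 6: RHS = 5, y in [4, 7]  -> 2 point(s)
  x = 8: RHS = 5, y in [4, 7]  -> 2 point(s)
Affine points: 6. Add the point at infinity: total = 7.

#E(F_11) = 7


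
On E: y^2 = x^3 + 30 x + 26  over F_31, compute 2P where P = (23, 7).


Doubling: s = (3 x1^2 + a) / (2 y1)
s = (3*23^2 + 30) / (2*7) mod 31 = 7
x3 = s^2 - 2 x1 mod 31 = 7^2 - 2*23 = 3
y3 = s (x1 - x3) - y1 mod 31 = 7 * (23 - 3) - 7 = 9

2P = (3, 9)


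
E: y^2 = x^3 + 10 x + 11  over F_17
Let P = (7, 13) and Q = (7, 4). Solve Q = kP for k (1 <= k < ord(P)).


Enumerate multiples of P until we hit Q = (7, 4):
  1P = (7, 13)
  2P = (16, 0)
  3P = (7, 4)
Match found at i = 3.

k = 3


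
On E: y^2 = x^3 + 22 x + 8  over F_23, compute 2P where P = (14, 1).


Doubling: s = (3 x1^2 + a) / (2 y1)
s = (3*14^2 + 22) / (2*1) mod 23 = 6
x3 = s^2 - 2 x1 mod 23 = 6^2 - 2*14 = 8
y3 = s (x1 - x3) - y1 mod 23 = 6 * (14 - 8) - 1 = 12

2P = (8, 12)


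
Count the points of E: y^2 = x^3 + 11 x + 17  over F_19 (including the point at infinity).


For each x in F_19, count y with y^2 = x^3 + 11 x + 17 mod 19:
  x = 0: RHS = 17, y in [6, 13]  -> 2 point(s)
  x = 2: RHS = 9, y in [3, 16]  -> 2 point(s)
  x = 3: RHS = 1, y in [1, 18]  -> 2 point(s)
  x = 4: RHS = 11, y in [7, 12]  -> 2 point(s)
  x = 5: RHS = 7, y in [8, 11]  -> 2 point(s)
  x = 7: RHS = 0, y in [0]  -> 1 point(s)
  x = 8: RHS = 9, y in [3, 16]  -> 2 point(s)
  x = 9: RHS = 9, y in [3, 16]  -> 2 point(s)
  x = 10: RHS = 6, y in [5, 14]  -> 2 point(s)
  x = 11: RHS = 6, y in [5, 14]  -> 2 point(s)
  x = 13: RHS = 1, y in [1, 18]  -> 2 point(s)
  x = 15: RHS = 4, y in [2, 17]  -> 2 point(s)
  x = 17: RHS = 6, y in [5, 14]  -> 2 point(s)
  x = 18: RHS = 5, y in [9, 10]  -> 2 point(s)
Affine points: 27. Add the point at infinity: total = 28.

#E(F_19) = 28


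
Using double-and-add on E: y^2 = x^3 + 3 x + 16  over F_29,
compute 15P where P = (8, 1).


k = 15 = 1111_2 (binary, LSB first: 1111)
Double-and-add from P = (8, 1):
  bit 0 = 1: acc = O + (8, 1) = (8, 1)
  bit 1 = 1: acc = (8, 1) + (0, 25) = (1, 7)
  bit 2 = 1: acc = (1, 7) + (16, 10) = (19, 1)
  bit 3 = 1: acc = (19, 1) + (2, 28) = (4, 11)

15P = (4, 11)


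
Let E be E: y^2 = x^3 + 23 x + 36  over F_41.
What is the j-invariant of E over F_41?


Delta = -16(4 a^3 + 27 b^2) mod 41 = 8
-1728 * (4 a)^3 = -1728 * (4*23)^3 mod 41 = 27
j = 27 * 8^(-1) mod 41 = 29

j = 29 (mod 41)


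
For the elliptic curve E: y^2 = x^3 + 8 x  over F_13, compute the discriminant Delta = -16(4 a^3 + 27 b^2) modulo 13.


4 a^3 + 27 b^2 = 4*8^3 + 27*0^2 = 2048 + 0 = 2048
Delta = -16 * (2048) = -32768
Delta mod 13 = 5

Delta = 5 (mod 13)


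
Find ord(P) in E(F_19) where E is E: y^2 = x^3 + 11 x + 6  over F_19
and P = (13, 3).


Compute successive multiples of P until we hit O:
  1P = (13, 3)
  2P = (9, 13)
  3P = (8, 13)
  4P = (2, 13)
  5P = (2, 6)
  6P = (8, 6)
  7P = (9, 6)
  8P = (13, 16)
  ... (continuing to 9P)
  9P = O

ord(P) = 9


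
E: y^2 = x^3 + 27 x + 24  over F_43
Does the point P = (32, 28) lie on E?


Check whether y^2 = x^3 + 27 x + 24 (mod 43) for (x, y) = (32, 28).
LHS: y^2 = 28^2 mod 43 = 10
RHS: x^3 + 27 x + 24 = 32^3 + 27*32 + 24 mod 43 = 30
LHS != RHS

No, not on the curve


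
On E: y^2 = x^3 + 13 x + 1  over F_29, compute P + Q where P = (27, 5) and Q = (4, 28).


P != Q, so use the chord formula.
s = (y2 - y1) / (x2 - x1) = (23) / (6) mod 29 = 28
x3 = s^2 - x1 - x2 mod 29 = 28^2 - 27 - 4 = 28
y3 = s (x1 - x3) - y1 mod 29 = 28 * (27 - 28) - 5 = 25

P + Q = (28, 25)


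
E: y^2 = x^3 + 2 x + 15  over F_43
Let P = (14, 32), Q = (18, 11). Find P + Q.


P != Q, so use the chord formula.
s = (y2 - y1) / (x2 - x1) = (22) / (4) mod 43 = 27
x3 = s^2 - x1 - x2 mod 43 = 27^2 - 14 - 18 = 9
y3 = s (x1 - x3) - y1 mod 43 = 27 * (14 - 9) - 32 = 17

P + Q = (9, 17)


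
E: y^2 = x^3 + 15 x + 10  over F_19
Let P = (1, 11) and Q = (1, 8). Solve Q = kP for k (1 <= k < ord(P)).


Enumerate multiples of P until we hit Q = (1, 8):
  1P = (1, 11)
  2P = (15, 0)
  3P = (1, 8)
Match found at i = 3.

k = 3


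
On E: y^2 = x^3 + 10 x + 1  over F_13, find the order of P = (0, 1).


Compute successive multiples of P until we hit O:
  1P = (0, 1)
  2P = (12, 4)
  3P = (10, 3)
  4P = (2, 9)
  5P = (1, 8)
  6P = (9, 1)
  7P = (4, 12)
  8P = (6, 2)
  ... (continuing to 19P)
  19P = O

ord(P) = 19


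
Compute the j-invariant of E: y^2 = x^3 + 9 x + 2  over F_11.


Delta = -16(4 a^3 + 27 b^2) mod 11 = 5
-1728 * (4 a)^3 = -1728 * (4*9)^3 mod 11 = 6
j = 6 * 5^(-1) mod 11 = 10

j = 10 (mod 11)


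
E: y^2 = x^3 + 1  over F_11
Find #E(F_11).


For each x in F_11, count y with y^2 = x^3 + 0 x + 1 mod 11:
  x = 0: RHS = 1, y in [1, 10]  -> 2 point(s)
  x = 2: RHS = 9, y in [3, 8]  -> 2 point(s)
  x = 5: RHS = 5, y in [4, 7]  -> 2 point(s)
  x = 7: RHS = 3, y in [5, 6]  -> 2 point(s)
  x = 9: RHS = 4, y in [2, 9]  -> 2 point(s)
  x = 10: RHS = 0, y in [0]  -> 1 point(s)
Affine points: 11. Add the point at infinity: total = 12.

#E(F_11) = 12


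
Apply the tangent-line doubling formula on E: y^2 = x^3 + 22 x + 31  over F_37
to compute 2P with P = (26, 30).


Doubling: s = (3 x1^2 + a) / (2 y1)
s = (3*26^2 + 22) / (2*30) mod 37 = 28
x3 = s^2 - 2 x1 mod 37 = 28^2 - 2*26 = 29
y3 = s (x1 - x3) - y1 mod 37 = 28 * (26 - 29) - 30 = 34

2P = (29, 34)


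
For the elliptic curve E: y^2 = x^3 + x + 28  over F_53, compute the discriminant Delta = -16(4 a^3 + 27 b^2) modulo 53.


4 a^3 + 27 b^2 = 4*1^3 + 27*28^2 = 4 + 21168 = 21172
Delta = -16 * (21172) = -338752
Delta mod 53 = 24

Delta = 24 (mod 53)


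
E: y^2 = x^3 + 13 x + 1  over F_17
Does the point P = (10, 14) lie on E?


Check whether y^2 = x^3 + 13 x + 1 (mod 17) for (x, y) = (10, 14).
LHS: y^2 = 14^2 mod 17 = 9
RHS: x^3 + 13 x + 1 = 10^3 + 13*10 + 1 mod 17 = 9
LHS = RHS

Yes, on the curve


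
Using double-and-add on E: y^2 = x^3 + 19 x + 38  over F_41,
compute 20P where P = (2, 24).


k = 20 = 10100_2 (binary, LSB first: 00101)
Double-and-add from P = (2, 24):
  bit 0 = 0: acc unchanged = O
  bit 1 = 0: acc unchanged = O
  bit 2 = 1: acc = O + (24, 3) = (24, 3)
  bit 3 = 0: acc unchanged = (24, 3)
  bit 4 = 1: acc = (24, 3) + (36, 8) = (31, 18)

20P = (31, 18)


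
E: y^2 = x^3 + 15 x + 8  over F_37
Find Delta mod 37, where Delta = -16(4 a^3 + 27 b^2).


4 a^3 + 27 b^2 = 4*15^3 + 27*8^2 = 13500 + 1728 = 15228
Delta = -16 * (15228) = -243648
Delta mod 37 = 34

Delta = 34 (mod 37)


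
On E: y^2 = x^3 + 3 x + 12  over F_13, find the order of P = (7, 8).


Compute successive multiples of P until we hit O:
  1P = (7, 8)
  2P = (3, 10)
  3P = (0, 8)
  4P = (6, 5)
  5P = (9, 12)
  6P = (1, 4)
  7P = (4, 7)
  8P = (5, 10)
  ... (continuing to 18P)
  18P = O

ord(P) = 18


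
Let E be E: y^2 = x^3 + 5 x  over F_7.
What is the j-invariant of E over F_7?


Delta = -16(4 a^3 + 27 b^2) mod 7 = 1
-1728 * (4 a)^3 = -1728 * (4*5)^3 mod 7 = 6
j = 6 * 1^(-1) mod 7 = 6

j = 6 (mod 7)


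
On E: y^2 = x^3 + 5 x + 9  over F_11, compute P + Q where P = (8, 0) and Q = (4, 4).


P != Q, so use the chord formula.
s = (y2 - y1) / (x2 - x1) = (4) / (7) mod 11 = 10
x3 = s^2 - x1 - x2 mod 11 = 10^2 - 8 - 4 = 0
y3 = s (x1 - x3) - y1 mod 11 = 10 * (8 - 0) - 0 = 3

P + Q = (0, 3)


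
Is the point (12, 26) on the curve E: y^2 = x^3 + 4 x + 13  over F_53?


Check whether y^2 = x^3 + 4 x + 13 (mod 53) for (x, y) = (12, 26).
LHS: y^2 = 26^2 mod 53 = 40
RHS: x^3 + 4 x + 13 = 12^3 + 4*12 + 13 mod 53 = 40
LHS = RHS

Yes, on the curve


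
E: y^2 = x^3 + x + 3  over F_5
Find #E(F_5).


For each x in F_5, count y with y^2 = x^3 + 1 x + 3 mod 5:
  x = 1: RHS = 0, y in [0]  -> 1 point(s)
  x = 4: RHS = 1, y in [1, 4]  -> 2 point(s)
Affine points: 3. Add the point at infinity: total = 4.

#E(F_5) = 4


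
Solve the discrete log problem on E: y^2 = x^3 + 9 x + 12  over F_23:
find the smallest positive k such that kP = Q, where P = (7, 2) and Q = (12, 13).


Enumerate multiples of P until we hit Q = (12, 13):
  1P = (7, 2)
  2P = (12, 10)
  3P = (13, 16)
  4P = (11, 4)
  5P = (11, 19)
  6P = (13, 7)
  7P = (12, 13)
Match found at i = 7.

k = 7


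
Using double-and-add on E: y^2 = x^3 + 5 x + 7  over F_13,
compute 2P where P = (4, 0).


k = 2 = 10_2 (binary, LSB first: 01)
Double-and-add from P = (4, 0):
  bit 0 = 0: acc unchanged = O
  bit 1 = 1: acc = O + O = O

2P = O


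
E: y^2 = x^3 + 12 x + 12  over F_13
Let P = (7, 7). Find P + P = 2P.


Doubling: s = (3 x1^2 + a) / (2 y1)
s = (3*7^2 + 12) / (2*7) mod 13 = 3
x3 = s^2 - 2 x1 mod 13 = 3^2 - 2*7 = 8
y3 = s (x1 - x3) - y1 mod 13 = 3 * (7 - 8) - 7 = 3

2P = (8, 3)


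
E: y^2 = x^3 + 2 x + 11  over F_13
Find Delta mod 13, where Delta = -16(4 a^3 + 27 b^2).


4 a^3 + 27 b^2 = 4*2^3 + 27*11^2 = 32 + 3267 = 3299
Delta = -16 * (3299) = -52784
Delta mod 13 = 9

Delta = 9 (mod 13)


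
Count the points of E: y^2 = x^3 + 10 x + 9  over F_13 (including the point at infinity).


For each x in F_13, count y with y^2 = x^3 + 10 x + 9 mod 13:
  x = 0: RHS = 9, y in [3, 10]  -> 2 point(s)
  x = 3: RHS = 1, y in [1, 12]  -> 2 point(s)
  x = 4: RHS = 9, y in [3, 10]  -> 2 point(s)
  x = 6: RHS = 12, y in [5, 8]  -> 2 point(s)
  x = 8: RHS = 3, y in [4, 9]  -> 2 point(s)
  x = 9: RHS = 9, y in [3, 10]  -> 2 point(s)
  x = 10: RHS = 4, y in [2, 11]  -> 2 point(s)
Affine points: 14. Add the point at infinity: total = 15.

#E(F_13) = 15


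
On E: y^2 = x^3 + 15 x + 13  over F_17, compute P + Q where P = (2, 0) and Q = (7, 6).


P != Q, so use the chord formula.
s = (y2 - y1) / (x2 - x1) = (6) / (5) mod 17 = 8
x3 = s^2 - x1 - x2 mod 17 = 8^2 - 2 - 7 = 4
y3 = s (x1 - x3) - y1 mod 17 = 8 * (2 - 4) - 0 = 1

P + Q = (4, 1)


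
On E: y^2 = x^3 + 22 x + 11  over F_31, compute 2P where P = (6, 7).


Doubling: s = (3 x1^2 + a) / (2 y1)
s = (3*6^2 + 22) / (2*7) mod 31 = 27
x3 = s^2 - 2 x1 mod 31 = 27^2 - 2*6 = 4
y3 = s (x1 - x3) - y1 mod 31 = 27 * (6 - 4) - 7 = 16

2P = (4, 16)


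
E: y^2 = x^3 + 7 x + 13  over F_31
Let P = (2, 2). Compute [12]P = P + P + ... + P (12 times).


k = 12 = 1100_2 (binary, LSB first: 0011)
Double-and-add from P = (2, 2):
  bit 0 = 0: acc unchanged = O
  bit 1 = 0: acc unchanged = O
  bit 2 = 1: acc = O + (30, 6) = (30, 6)
  bit 3 = 1: acc = (30, 6) + (7, 8) = (27, 18)

12P = (27, 18)


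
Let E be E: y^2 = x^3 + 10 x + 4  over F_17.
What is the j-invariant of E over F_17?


Delta = -16(4 a^3 + 27 b^2) mod 17 = 12
-1728 * (4 a)^3 = -1728 * (4*10)^3 mod 17 = 4
j = 4 * 12^(-1) mod 17 = 6

j = 6 (mod 17)


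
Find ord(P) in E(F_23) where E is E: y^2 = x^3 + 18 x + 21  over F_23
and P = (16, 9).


Compute successive multiples of P until we hit O:
  1P = (16, 9)
  2P = (22, 5)
  3P = (11, 3)
  4P = (14, 21)
  5P = (6, 0)
  6P = (14, 2)
  7P = (11, 20)
  8P = (22, 18)
  ... (continuing to 10P)
  10P = O

ord(P) = 10


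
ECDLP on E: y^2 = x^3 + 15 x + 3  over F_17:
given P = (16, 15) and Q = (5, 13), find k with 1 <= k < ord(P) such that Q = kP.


Enumerate multiples of P until we hit Q = (5, 13):
  1P = (16, 15)
  2P = (1, 11)
  3P = (4, 12)
  4P = (13, 7)
  5P = (14, 13)
  6P = (5, 13)
Match found at i = 6.

k = 6


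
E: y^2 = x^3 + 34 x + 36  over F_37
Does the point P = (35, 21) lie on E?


Check whether y^2 = x^3 + 34 x + 36 (mod 37) for (x, y) = (35, 21).
LHS: y^2 = 21^2 mod 37 = 34
RHS: x^3 + 34 x + 36 = 35^3 + 34*35 + 36 mod 37 = 34
LHS = RHS

Yes, on the curve


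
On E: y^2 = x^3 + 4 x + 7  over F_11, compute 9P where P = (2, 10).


k = 9 = 1001_2 (binary, LSB first: 1001)
Double-and-add from P = (2, 10):
  bit 0 = 1: acc = O + (2, 10) = (2, 10)
  bit 1 = 0: acc unchanged = (2, 10)
  bit 2 = 0: acc unchanged = (2, 10)
  bit 3 = 1: acc = (2, 10) + (8, 1) = (6, 7)

9P = (6, 7)


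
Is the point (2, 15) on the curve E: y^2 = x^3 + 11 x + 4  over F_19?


Check whether y^2 = x^3 + 11 x + 4 (mod 19) for (x, y) = (2, 15).
LHS: y^2 = 15^2 mod 19 = 16
RHS: x^3 + 11 x + 4 = 2^3 + 11*2 + 4 mod 19 = 15
LHS != RHS

No, not on the curve


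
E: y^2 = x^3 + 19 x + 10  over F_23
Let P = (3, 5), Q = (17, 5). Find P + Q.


P != Q, so use the chord formula.
s = (y2 - y1) / (x2 - x1) = (0) / (14) mod 23 = 0
x3 = s^2 - x1 - x2 mod 23 = 0^2 - 3 - 17 = 3
y3 = s (x1 - x3) - y1 mod 23 = 0 * (3 - 3) - 5 = 18

P + Q = (3, 18)


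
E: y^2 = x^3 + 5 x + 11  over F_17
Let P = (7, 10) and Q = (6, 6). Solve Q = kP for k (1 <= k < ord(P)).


Enumerate multiples of P until we hit Q = (6, 6):
  1P = (7, 10)
  2P = (5, 12)
  3P = (6, 6)
Match found at i = 3.

k = 3


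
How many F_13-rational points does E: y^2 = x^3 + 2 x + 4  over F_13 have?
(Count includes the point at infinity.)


For each x in F_13, count y with y^2 = x^3 + 2 x + 4 mod 13:
  x = 0: RHS = 4, y in [2, 11]  -> 2 point(s)
  x = 2: RHS = 3, y in [4, 9]  -> 2 point(s)
  x = 5: RHS = 9, y in [3, 10]  -> 2 point(s)
  x = 7: RHS = 10, y in [6, 7]  -> 2 point(s)
  x = 8: RHS = 12, y in [5, 8]  -> 2 point(s)
  x = 9: RHS = 10, y in [6, 7]  -> 2 point(s)
  x = 10: RHS = 10, y in [6, 7]  -> 2 point(s)
  x = 12: RHS = 1, y in [1, 12]  -> 2 point(s)
Affine points: 16. Add the point at infinity: total = 17.

#E(F_13) = 17


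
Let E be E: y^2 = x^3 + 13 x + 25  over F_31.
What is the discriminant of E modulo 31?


4 a^3 + 27 b^2 = 4*13^3 + 27*25^2 = 8788 + 16875 = 25663
Delta = -16 * (25663) = -410608
Delta mod 31 = 18

Delta = 18 (mod 31)


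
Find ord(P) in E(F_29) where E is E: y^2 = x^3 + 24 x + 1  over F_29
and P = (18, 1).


Compute successive multiples of P until we hit O:
  1P = (18, 1)
  2P = (18, 28)
  3P = O

ord(P) = 3


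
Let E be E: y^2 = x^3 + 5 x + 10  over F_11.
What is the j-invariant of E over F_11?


Delta = -16(4 a^3 + 27 b^2) mod 11 = 5
-1728 * (4 a)^3 = -1728 * (4*5)^3 mod 11 = 8
j = 8 * 5^(-1) mod 11 = 6

j = 6 (mod 11)


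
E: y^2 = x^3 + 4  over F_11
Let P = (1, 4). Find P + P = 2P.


Doubling: s = (3 x1^2 + a) / (2 y1)
s = (3*1^2 + 0) / (2*4) mod 11 = 10
x3 = s^2 - 2 x1 mod 11 = 10^2 - 2*1 = 10
y3 = s (x1 - x3) - y1 mod 11 = 10 * (1 - 10) - 4 = 5

2P = (10, 5)


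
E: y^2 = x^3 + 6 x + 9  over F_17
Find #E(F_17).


For each x in F_17, count y with y^2 = x^3 + 6 x + 9 mod 17:
  x = 0: RHS = 9, y in [3, 14]  -> 2 point(s)
  x = 1: RHS = 16, y in [4, 13]  -> 2 point(s)
  x = 8: RHS = 8, y in [5, 12]  -> 2 point(s)
  x = 10: RHS = 15, y in [7, 10]  -> 2 point(s)
  x = 14: RHS = 15, y in [7, 10]  -> 2 point(s)
  x = 16: RHS = 2, y in [6, 11]  -> 2 point(s)
Affine points: 12. Add the point at infinity: total = 13.

#E(F_17) = 13


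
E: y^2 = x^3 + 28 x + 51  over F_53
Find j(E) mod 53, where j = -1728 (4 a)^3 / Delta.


Delta = -16(4 a^3 + 27 b^2) mod 53 = 17
-1728 * (4 a)^3 = -1728 * (4*28)^3 mod 53 = 31
j = 31 * 17^(-1) mod 53 = 33

j = 33 (mod 53)


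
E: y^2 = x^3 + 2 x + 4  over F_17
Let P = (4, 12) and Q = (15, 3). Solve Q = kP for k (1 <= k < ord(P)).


Enumerate multiples of P until we hit Q = (15, 3):
  1P = (4, 12)
  2P = (0, 2)
  3P = (15, 3)
Match found at i = 3.

k = 3


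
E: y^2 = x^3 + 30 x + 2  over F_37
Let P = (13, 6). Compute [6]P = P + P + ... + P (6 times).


k = 6 = 110_2 (binary, LSB first: 011)
Double-and-add from P = (13, 6):
  bit 0 = 0: acc unchanged = O
  bit 1 = 1: acc = O + (4, 36) = (4, 36)
  bit 2 = 1: acc = (4, 36) + (33, 22) = (10, 9)

6P = (10, 9)


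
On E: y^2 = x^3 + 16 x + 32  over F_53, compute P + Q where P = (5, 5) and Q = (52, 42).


P != Q, so use the chord formula.
s = (y2 - y1) / (x2 - x1) = (37) / (47) mod 53 = 38
x3 = s^2 - x1 - x2 mod 53 = 38^2 - 5 - 52 = 9
y3 = s (x1 - x3) - y1 mod 53 = 38 * (5 - 9) - 5 = 2

P + Q = (9, 2)


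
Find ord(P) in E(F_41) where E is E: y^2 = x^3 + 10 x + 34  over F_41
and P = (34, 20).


Compute successive multiples of P until we hit O:
  1P = (34, 20)
  2P = (22, 23)
  3P = (3, 3)
  4P = (36, 8)
  5P = (7, 23)
  6P = (40, 8)
  7P = (12, 18)
  8P = (15, 19)
  ... (continuing to 48P)
  48P = O

ord(P) = 48
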